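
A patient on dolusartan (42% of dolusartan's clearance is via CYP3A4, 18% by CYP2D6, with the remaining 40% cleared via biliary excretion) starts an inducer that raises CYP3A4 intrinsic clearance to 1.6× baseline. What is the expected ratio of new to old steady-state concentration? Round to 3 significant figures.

The CYP3A4 pathway (42% of clearance) increases to 1.6× activity: 0.42 × 1.6 = 0.672.
CYP2D6 (18%) and the residual 40% are unaffected.
New clearance relative to baseline: 0.672 + 0.18 + 0.4 = 1.252.
Steady-state concentration is inversely proportional to clearance, so the fold-change is 1 / 1.252 = 0.799.

0.799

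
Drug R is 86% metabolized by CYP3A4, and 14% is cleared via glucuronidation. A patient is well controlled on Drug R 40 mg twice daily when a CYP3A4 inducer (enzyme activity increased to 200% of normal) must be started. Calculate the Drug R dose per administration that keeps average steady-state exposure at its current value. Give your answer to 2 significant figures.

The CYP3A4 pathway (86% of clearance) rises to 2× activity: 0.86 × 2 = 1.72.
Non-CYP routes (14%) are unchanged.
Relative clearance = 1.72 + 0.14 = 1.86.
Css,avg = (dose rate)/CL, so holding Css fixed requires dose ∝ CL: 40 × 1.86 = 74 mg.

74 mg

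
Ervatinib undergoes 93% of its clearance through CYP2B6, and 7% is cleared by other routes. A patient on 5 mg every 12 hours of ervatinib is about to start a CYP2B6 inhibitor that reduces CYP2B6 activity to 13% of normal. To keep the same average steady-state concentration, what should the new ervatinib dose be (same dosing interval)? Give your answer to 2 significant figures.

0.95 mg

CYP2B6: 0.93 × 0.13 = 0.1209
Other: 0.07 (unchanged)
CL_new/CL_old = 0.1209 + 0.07 = 0.1909.
To maintain the same steady-state level, dose must scale with clearance: new dose = 5 × 0.1909 = 0.95 mg.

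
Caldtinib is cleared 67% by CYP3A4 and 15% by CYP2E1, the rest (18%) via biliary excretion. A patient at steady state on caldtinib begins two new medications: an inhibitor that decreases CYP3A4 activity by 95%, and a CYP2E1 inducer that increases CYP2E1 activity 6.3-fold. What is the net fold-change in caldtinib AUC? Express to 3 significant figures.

The CYP3A4 pathway (67% of clearance) drops to 0.05× activity: 0.67 × 0.05 = 0.0335.
The CYP2E1 pathway (15% of clearance) rises to 6.3× activity: 0.15 × 6.3 = 0.945.
The remaining 18% of clearance is unaffected.
New clearance relative to baseline: 0.0335 + 0.945 + 0.18 = 1.1585.
AUC ∝ 1/CL: fold-change = 1 / 1.1585 = 0.863.

0.863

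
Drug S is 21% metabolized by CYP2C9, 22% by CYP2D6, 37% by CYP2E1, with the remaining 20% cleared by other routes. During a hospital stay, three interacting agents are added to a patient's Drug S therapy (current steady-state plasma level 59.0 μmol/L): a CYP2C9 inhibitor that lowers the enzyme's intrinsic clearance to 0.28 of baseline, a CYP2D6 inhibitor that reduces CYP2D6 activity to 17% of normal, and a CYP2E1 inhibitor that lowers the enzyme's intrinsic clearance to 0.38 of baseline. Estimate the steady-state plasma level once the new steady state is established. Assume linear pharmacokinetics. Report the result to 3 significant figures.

135 μmol/L

CYP2C9: 0.21 × 0.28 = 0.0588
CYP2D6: 0.22 × 0.17 = 0.0374
CYP2E1: 0.37 × 0.38 = 0.1406
Other: 0.2 (unchanged)
New clearance relative to baseline: 0.0588 + 0.0374 + 0.1406 + 0.2 = 0.4368.
Dividing the baseline by the relative clearance: 59.0 / 0.4368 = 135 μmol/L.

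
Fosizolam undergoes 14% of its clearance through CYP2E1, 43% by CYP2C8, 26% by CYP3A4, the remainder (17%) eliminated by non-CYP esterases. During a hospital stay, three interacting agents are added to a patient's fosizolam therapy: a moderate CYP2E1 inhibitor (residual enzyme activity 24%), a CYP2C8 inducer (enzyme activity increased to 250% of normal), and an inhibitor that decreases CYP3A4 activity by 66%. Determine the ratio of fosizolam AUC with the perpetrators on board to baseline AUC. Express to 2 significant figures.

0.73

The CYP2E1 pathway (14% of clearance) falls to 0.24× activity: 0.14 × 0.24 = 0.0336.
The CYP2C8 pathway (43% of clearance) increases to 2.5× activity: 0.43 × 2.5 = 1.075.
The CYP3A4 pathway (26% of clearance) drops to 0.34× activity: 0.26 × 0.34 = 0.0884.
Non-CYP routes (17%) are unchanged.
CL_new/CL_old = 0.0336 + 1.075 + 0.0884 + 0.17 = 1.367.
AUC ∝ 1/CL: fold-change = 1 / 1.367 = 0.73.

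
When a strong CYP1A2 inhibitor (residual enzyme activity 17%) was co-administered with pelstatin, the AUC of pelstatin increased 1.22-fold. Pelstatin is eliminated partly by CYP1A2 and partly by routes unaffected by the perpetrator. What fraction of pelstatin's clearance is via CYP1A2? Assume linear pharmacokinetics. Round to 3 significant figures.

CL'/CL = 1 / 1.22 = 0.8197
0.17·fm + (1 − fm) = 0.8197
fm = (0.8197 − 1) / (0.17 − 1) = 0.217

0.217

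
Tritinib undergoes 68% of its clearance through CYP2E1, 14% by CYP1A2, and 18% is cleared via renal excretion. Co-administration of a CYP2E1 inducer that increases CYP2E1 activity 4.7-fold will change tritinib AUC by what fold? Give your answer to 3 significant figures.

0.284

CYP2E1: 0.68 × 4.7 = 3.196
CYP1A2: 0.14 (unchanged)
Other: 0.18 (unchanged)
Relative clearance = 3.196 + 0.14 + 0.18 = 3.516.
AUC is inversely proportional to clearance, so the fold-change is 1 / 3.516 = 0.284.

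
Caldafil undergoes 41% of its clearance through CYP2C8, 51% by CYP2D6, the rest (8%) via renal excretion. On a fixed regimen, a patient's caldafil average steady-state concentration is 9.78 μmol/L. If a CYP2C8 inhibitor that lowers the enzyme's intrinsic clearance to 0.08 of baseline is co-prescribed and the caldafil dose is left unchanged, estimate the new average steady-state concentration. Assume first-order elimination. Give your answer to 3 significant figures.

CYP2C8: 0.41 × 0.08 = 0.0328
CYP2D6: 0.51 (unchanged)
Other: 0.08 (unchanged)
New clearance relative to baseline: 0.0328 + 0.51 + 0.08 = 0.6228.
With dosing unchanged, average steady-state concentration scales as 1/CL: 9.78 / 0.6228 = 15.7 μmol/L.

15.7 μmol/L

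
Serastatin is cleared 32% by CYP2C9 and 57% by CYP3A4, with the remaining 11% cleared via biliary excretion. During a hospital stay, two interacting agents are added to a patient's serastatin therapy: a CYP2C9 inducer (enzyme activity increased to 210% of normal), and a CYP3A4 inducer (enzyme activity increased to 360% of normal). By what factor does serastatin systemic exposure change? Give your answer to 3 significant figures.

CYP2C9: 0.32 × 2.1 = 0.672
CYP3A4: 0.57 × 3.6 = 2.052
Other: 0.11 (unchanged)
New clearance relative to baseline: 0.672 + 2.052 + 0.11 = 2.834.
Because systemic exposure varies inversely with clearance, the combined effect is 1 / 2.834 = 0.353.

0.353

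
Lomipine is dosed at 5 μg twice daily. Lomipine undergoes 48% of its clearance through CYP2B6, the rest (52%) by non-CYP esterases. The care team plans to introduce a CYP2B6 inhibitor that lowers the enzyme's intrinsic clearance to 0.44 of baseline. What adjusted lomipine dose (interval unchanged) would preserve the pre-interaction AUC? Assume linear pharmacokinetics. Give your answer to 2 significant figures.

3.7 μg

The CYP2B6 pathway (48% of clearance) falls to 0.44× activity: 0.48 × 0.44 = 0.2112.
The remaining 52% of clearance is unaffected.
New clearance relative to baseline: 0.2112 + 0.52 = 0.7312.
Css,avg = (dose rate)/CL, so holding Css fixed requires dose ∝ CL: 5 × 0.7312 = 3.7 μg.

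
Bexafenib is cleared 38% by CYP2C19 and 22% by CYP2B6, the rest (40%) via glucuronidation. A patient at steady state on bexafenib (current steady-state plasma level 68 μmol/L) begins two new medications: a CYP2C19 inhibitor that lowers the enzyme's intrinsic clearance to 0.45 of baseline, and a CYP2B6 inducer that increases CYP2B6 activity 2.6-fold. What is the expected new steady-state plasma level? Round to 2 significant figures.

The CYP2C19 pathway (38% of clearance) is reduced to 0.45× activity: 0.38 × 0.45 = 0.171.
The CYP2B6 pathway (22% of clearance) increases to 2.6× activity: 0.22 × 2.6 = 0.572.
The remaining 40% of clearance is unaffected.
CL_new/CL_old = 0.171 + 0.572 + 0.4 = 1.143.
Steady-state plasma level ∝ 1/CL: new value = 68 / 1.143 = 59 μmol/L.

59 μmol/L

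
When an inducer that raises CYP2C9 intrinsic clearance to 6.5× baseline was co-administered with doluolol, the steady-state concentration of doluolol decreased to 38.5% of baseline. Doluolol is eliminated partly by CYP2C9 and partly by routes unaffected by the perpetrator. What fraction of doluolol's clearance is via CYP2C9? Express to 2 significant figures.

0.29

Let x = fm,CYP2C9. Because steady-state concentration ∝ 1/CL, relative clearance rose to 1/0.385 = 2.597.
Only the CYP2C9 route changed, so 2.597 = x·6.5 + (1 − x), giving x = 0.29.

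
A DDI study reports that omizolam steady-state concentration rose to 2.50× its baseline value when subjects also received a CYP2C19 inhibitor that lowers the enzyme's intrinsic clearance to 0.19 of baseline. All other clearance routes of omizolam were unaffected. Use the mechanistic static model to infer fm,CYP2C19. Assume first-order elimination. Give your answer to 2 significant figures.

Write x for the fraction cleared via CYP2C19. The observed steady-state concentration change means clearance fell to 1/2.50 = 0.4 of baseline.
Only the CYP2C19 route changed, so 0.4 = x·0.19 + (1 − x), giving x = 0.74.

0.74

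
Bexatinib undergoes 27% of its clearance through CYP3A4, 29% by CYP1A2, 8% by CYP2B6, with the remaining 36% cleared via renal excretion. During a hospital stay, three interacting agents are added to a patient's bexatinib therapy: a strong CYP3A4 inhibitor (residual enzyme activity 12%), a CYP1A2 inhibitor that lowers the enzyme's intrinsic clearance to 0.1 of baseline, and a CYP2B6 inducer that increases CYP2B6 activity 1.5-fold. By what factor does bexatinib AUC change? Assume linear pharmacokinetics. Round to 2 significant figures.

1.8

The CYP3A4 pathway (27% of clearance) drops to 0.12× activity: 0.27 × 0.12 = 0.0324.
The CYP1A2 pathway (29% of clearance) is reduced to 0.1× activity: 0.29 × 0.1 = 0.029.
The CYP2B6 pathway (8% of clearance) is boosted to 1.5× activity: 0.08 × 1.5 = 0.12.
Non-CYP routes (36%) are unchanged.
CL_new/CL_old = 0.0324 + 0.029 + 0.12 + 0.36 = 0.5414.
AUC ∝ 1/CL: fold-change = 1 / 0.5414 = 1.8.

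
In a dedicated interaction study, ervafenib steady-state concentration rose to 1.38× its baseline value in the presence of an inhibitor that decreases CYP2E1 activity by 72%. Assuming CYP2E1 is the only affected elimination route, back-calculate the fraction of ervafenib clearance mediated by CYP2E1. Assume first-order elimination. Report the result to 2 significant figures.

0.38

CL'/CL = 1 / 1.38 = 0.7246
0.28·fm + (1 − fm) = 0.7246
fm = (0.7246 − 1) / (0.28 − 1) = 0.38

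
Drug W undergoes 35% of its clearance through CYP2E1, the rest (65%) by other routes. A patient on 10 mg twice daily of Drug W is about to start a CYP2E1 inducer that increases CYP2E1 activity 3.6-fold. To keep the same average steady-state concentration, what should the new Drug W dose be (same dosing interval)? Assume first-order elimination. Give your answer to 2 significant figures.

19 mg

CYP2E1: 0.35 × 3.6 = 1.26
Other: 0.65 (unchanged)
New clearance relative to baseline: 1.26 + 0.65 = 1.91.
Css,avg = (dose rate)/CL, so holding Css fixed requires dose ∝ CL: 10 × 1.91 = 19 mg.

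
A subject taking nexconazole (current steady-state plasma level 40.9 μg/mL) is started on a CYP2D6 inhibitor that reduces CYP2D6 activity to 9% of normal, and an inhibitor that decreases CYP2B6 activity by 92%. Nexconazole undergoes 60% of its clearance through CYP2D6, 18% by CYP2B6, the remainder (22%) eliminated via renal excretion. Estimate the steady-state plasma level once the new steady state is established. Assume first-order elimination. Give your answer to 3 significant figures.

142 μg/mL

CYP2D6: 0.6 × 0.09 = 0.054
CYP2B6: 0.18 × 0.08 = 0.0144
Other: 0.22 (unchanged)
CL_new/CL_old = 0.054 + 0.0144 + 0.22 = 0.2884.
Dividing the baseline by the relative clearance: 40.9 / 0.2884 = 142 μg/mL.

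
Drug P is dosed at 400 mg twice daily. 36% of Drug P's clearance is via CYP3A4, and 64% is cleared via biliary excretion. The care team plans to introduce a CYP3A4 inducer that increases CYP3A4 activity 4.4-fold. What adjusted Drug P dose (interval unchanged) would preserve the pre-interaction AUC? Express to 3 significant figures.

The CYP3A4 pathway (36% of clearance) is boosted to 4.4× activity: 0.36 × 4.4 = 1.584.
The remaining 64% of clearance is unaffected.
New clearance relative to baseline: 1.584 + 0.64 = 2.224.
Exposure is unchanged when dose changes in proportion to clearance. New dose = 400 mg × 2.224 = 890 mg.

890 mg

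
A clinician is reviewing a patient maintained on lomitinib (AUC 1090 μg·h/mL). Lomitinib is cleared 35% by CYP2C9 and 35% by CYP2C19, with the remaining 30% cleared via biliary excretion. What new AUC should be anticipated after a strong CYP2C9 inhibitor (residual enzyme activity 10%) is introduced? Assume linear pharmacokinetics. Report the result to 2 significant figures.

CYP2C9: 0.35 × 0.1 = 0.035
CYP2C19: 0.35 (unchanged)
Other: 0.3 (unchanged)
New clearance relative to baseline: 0.035 + 0.35 + 0.3 = 0.685.
AUC ∝ 1/CL, so new value = 1090 / 0.685 = 1.6 × 10³ μg·h/mL.

1.6 × 10³ μg·h/mL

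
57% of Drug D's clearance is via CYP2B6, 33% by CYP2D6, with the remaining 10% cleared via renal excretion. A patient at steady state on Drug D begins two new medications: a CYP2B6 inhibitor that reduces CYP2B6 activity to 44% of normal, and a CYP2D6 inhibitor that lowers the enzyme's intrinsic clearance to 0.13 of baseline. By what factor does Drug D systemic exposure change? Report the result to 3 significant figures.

The CYP2B6 pathway (57% of clearance) is reduced to 0.44× activity: 0.57 × 0.44 = 0.2508.
The CYP2D6 pathway (33% of clearance) drops to 0.13× activity: 0.33 × 0.13 = 0.0429.
Non-CYP routes (10%) are unchanged.
Relative clearance = 0.2508 + 0.0429 + 0.1 = 0.3937.
Net systemic exposure ratio = 1 / 0.3937 = 2.54.

2.54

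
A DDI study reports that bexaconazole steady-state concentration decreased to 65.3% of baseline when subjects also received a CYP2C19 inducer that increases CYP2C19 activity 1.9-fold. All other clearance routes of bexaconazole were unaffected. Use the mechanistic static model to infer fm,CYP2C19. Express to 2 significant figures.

Let fm be the CYP2C19 fraction. New clearance relative to baseline = fm × 1.9 + (1 − fm).
Steady-state concentration ratio = 1 / (new CL fraction), so new CL fraction = 1 / 0.653 = 1.531.
fm × 1.9 + 1 − fm = 1.531  ⇒  fm × (1.9 − 1) = 0.5314  ⇒  fm = 0.59.

0.59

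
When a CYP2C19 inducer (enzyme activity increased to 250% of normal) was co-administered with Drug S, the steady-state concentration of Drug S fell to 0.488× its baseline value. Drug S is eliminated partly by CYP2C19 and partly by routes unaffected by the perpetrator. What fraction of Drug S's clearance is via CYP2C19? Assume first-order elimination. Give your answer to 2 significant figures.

0.70

CL'/CL = 1 / 0.488 = 2.049
2.5·fm + (1 − fm) = 2.049
fm = (2.049 − 1) / (2.5 − 1) = 0.70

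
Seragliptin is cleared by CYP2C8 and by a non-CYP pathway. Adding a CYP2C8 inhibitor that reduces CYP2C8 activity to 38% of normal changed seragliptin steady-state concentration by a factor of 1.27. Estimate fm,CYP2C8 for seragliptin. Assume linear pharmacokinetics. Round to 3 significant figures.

CL'/CL = 1 / 1.27 = 0.7874
0.38·fm + (1 − fm) = 0.7874
fm = (0.7874 − 1) / (0.38 − 1) = 0.343

0.343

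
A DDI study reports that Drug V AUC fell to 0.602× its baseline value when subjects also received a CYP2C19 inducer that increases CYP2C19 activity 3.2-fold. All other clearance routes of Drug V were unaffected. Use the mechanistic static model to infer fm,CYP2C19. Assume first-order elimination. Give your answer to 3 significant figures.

CL'/CL = 1 / 0.602 = 1.661
3.2·fm + (1 − fm) = 1.661
fm = (1.661 − 1) / (3.2 − 1) = 0.301

0.301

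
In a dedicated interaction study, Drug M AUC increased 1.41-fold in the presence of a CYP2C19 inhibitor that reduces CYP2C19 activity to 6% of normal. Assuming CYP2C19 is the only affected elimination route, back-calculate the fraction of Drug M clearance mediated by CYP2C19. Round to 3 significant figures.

Let fm be the CYP2C19 fraction. New clearance relative to baseline = fm × 0.06 + (1 − fm).
AUC ratio = 1 / (new CL fraction), so new CL fraction = 1 / 1.41 = 0.7092.
fm × 0.06 + 1 − fm = 0.7092  ⇒  fm × (0.06 − 1) = −0.2908  ⇒  fm = 0.309.

0.309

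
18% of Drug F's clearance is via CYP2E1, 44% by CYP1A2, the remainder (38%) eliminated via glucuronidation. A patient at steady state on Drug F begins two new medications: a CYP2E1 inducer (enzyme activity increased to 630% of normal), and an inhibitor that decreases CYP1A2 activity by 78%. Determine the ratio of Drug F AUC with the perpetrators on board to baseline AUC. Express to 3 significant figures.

CYP2E1: 0.18 × 6.3 = 1.134
CYP1A2: 0.44 × 0.22 = 0.0968
Other: 0.38 (unchanged)
New clearance relative to baseline: 1.134 + 0.0968 + 0.38 = 1.6108.
Because AUC varies inversely with clearance, the combined effect is 1 / 1.6108 = 0.621.

0.621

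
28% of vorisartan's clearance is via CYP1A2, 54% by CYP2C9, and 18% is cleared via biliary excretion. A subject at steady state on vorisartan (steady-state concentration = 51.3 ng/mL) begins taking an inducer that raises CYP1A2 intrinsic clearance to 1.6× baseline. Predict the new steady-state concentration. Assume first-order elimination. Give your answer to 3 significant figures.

43.9 ng/mL

CYP1A2: 0.28 × 1.6 = 0.448
CYP2C9: 0.54 (unchanged)
Other: 0.18 (unchanged)
CL_new/CL_old = 0.448 + 0.54 + 0.18 = 1.168.
New steady-state concentration = baseline ÷ relative clearance = 51.3 / 1.168 = 43.9 ng/mL.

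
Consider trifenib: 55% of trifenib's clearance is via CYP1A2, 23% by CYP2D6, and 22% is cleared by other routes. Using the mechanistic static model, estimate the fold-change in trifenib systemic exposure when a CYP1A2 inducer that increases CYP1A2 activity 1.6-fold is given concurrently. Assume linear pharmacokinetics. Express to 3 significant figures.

The CYP1A2 pathway (55% of clearance) increases to 1.6× activity: 0.55 × 1.6 = 0.88.
CYP2D6 (23%) and the residual 22% are unaffected.
Relative clearance = 0.88 + 0.23 + 0.22 = 1.33.
Systemic exposure is inversely proportional to clearance, so the fold-change is 1 / 1.33 = 0.752.

0.752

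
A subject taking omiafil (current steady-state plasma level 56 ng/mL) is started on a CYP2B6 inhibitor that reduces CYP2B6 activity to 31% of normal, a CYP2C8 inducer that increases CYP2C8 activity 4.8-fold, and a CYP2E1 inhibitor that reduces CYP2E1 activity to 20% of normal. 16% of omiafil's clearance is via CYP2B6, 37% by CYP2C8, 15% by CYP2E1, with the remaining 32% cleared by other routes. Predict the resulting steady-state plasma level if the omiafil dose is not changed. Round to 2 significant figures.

26 ng/mL

The CYP2B6 pathway (16% of clearance) falls to 0.31× activity: 0.16 × 0.31 = 0.0496.
The CYP2C8 pathway (37% of clearance) increases to 4.8× activity: 0.37 × 4.8 = 1.776.
The CYP2E1 pathway (15% of clearance) drops to 0.2× activity: 0.15 × 0.2 = 0.03.
Non-CYP routes (32%) are unchanged.
Relative clearance = 0.0496 + 1.776 + 0.03 + 0.32 = 2.1756.
New steady-state plasma level = 56 / 2.1756 = 26 ng/mL (concentration scales inversely with clearance).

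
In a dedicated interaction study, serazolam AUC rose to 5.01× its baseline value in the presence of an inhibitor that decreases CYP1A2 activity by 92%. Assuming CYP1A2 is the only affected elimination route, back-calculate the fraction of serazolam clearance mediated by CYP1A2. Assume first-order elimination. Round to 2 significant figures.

0.87

Let fm be the CYP1A2 fraction. New clearance relative to baseline = fm × 0.08 + (1 − fm).
AUC ratio = 1 / (new CL fraction), so new CL fraction = 1 / 5.01 = 0.1996.
fm × 0.08 + 1 − fm = 0.1996  ⇒  fm × (0.08 − 1) = −0.8004  ⇒  fm = 0.87.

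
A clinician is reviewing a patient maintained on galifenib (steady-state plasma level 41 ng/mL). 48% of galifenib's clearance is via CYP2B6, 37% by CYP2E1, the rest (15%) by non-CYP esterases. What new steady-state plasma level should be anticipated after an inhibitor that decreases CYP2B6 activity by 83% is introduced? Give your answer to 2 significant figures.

68 ng/mL

CYP2B6: 0.48 × 0.17 = 0.0816
CYP2E1: 0.37 (unchanged)
Other: 0.15 (unchanged)
CL_new/CL_old = 0.0816 + 0.37 + 0.15 = 0.6016.
Steady-state plasma level ∝ 1/CL, so new value = 41 / 0.6016 = 68 ng/mL.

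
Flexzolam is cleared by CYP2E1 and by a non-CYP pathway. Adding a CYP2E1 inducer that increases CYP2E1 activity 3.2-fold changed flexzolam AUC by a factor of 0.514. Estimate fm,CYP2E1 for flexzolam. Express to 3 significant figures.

0.430

Let x = fm,CYP2E1. Because AUC ∝ 1/CL, relative clearance rose to 1/0.514 = 1.946.
Setting x·3.2 + (1 − x) = 1.946 and solving: x = (1.946 − 1)/(3.2 − 1) = 0.430.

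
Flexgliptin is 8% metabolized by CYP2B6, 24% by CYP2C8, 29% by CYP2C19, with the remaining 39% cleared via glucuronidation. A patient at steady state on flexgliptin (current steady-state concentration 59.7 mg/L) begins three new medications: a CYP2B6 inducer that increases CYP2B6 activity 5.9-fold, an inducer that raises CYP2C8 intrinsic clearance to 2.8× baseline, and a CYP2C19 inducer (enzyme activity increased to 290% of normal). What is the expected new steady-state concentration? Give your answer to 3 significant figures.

25.1 mg/L

CYP2B6: 0.08 × 5.9 = 0.472
CYP2C8: 0.24 × 2.8 = 0.672
CYP2C19: 0.29 × 2.9 = 0.841
Other: 0.39 (unchanged)
CL_new/CL_old = 0.472 + 0.672 + 0.841 + 0.39 = 2.375.
New steady-state concentration = 59.7 / 2.375 = 25.1 mg/L (concentration scales inversely with clearance).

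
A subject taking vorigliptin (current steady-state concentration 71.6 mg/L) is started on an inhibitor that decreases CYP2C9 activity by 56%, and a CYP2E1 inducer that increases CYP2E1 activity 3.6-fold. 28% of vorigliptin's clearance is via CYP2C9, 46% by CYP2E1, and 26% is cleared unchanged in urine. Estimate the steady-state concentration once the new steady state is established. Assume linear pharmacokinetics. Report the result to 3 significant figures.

35.1 mg/L

The CYP2C9 pathway (28% of clearance) is reduced to 0.44× activity: 0.28 × 0.44 = 0.1232.
The CYP2E1 pathway (46% of clearance) increases to 3.6× activity: 0.46 × 3.6 = 1.656.
Non-CYP routes (26%) are unchanged.
New clearance relative to baseline: 0.1232 + 1.656 + 0.26 = 2.0392.
New steady-state concentration = 71.6 / 2.0392 = 35.1 mg/L (concentration scales inversely with clearance).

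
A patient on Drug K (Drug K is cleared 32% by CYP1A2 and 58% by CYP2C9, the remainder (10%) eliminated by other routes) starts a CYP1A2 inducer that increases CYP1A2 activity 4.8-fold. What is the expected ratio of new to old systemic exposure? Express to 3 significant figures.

0.451

The CYP1A2 pathway (32% of clearance) increases to 4.8× activity: 0.32 × 4.8 = 1.536.
CYP2C9 (58%) and the residual 10% are unaffected.
Relative clearance = 1.536 + 0.58 + 0.1 = 2.216.
Since systemic exposure ∝ 1/CL, the ratio is 1 / 2.216 = 0.451.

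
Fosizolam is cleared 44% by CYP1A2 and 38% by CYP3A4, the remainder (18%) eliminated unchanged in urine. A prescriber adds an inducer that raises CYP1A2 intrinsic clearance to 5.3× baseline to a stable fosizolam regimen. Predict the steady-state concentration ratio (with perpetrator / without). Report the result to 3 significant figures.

0.346

The CYP1A2 pathway (44% of clearance) increases to 5.3× activity: 0.44 × 5.3 = 2.332.
CYP3A4 (38%) and the residual 18% are unaffected.
Relative clearance = 2.332 + 0.38 + 0.18 = 2.892.
Steady-state concentration ratio = CL_old/CL_new = 1 / 2.892 = 0.346.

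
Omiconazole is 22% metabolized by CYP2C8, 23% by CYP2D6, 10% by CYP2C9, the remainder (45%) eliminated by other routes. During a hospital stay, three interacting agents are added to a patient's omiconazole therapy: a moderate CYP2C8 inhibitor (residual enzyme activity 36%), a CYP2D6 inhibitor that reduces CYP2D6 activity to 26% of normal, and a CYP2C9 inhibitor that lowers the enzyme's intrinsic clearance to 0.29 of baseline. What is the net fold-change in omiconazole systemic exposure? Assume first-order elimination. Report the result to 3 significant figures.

The CYP2C8 pathway (22% of clearance) is reduced to 0.36× activity: 0.22 × 0.36 = 0.0792.
The CYP2D6 pathway (23% of clearance) falls to 0.26× activity: 0.23 × 0.26 = 0.0598.
The CYP2C9 pathway (10% of clearance) is reduced to 0.29× activity: 0.1 × 0.29 = 0.029.
The remaining 45% of clearance is unaffected.
CL_new/CL_old = 0.0792 + 0.0598 + 0.029 + 0.45 = 0.618.
Systemic exposure ∝ 1/CL: fold-change = 1 / 0.618 = 1.62.

1.62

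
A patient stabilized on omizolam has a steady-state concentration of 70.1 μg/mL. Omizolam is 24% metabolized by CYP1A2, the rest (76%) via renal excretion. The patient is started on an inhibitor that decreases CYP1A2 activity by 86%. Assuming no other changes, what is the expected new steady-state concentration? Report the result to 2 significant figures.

The CYP1A2 pathway (24% of clearance) is reduced to 0.14× activity: 0.24 × 0.14 = 0.0336.
Non-CYP routes (76%) are unchanged.
CL_new/CL_old = 0.0336 + 0.76 = 0.7936.
Steady-state concentration ∝ 1/CL, so new value = 70.1 / 0.7936 = 88 μg/mL.

88 μg/mL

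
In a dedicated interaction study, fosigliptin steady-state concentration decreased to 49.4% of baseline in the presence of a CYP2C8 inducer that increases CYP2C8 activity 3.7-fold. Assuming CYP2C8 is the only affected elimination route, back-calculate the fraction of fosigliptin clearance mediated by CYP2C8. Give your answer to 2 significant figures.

0.38

Let x = fm,CYP2C8. Because steady-state concentration ∝ 1/CL, relative clearance rose to 1/0.494 = 2.024.
Setting x·3.7 + (1 − x) = 2.024 and solving: x = (2.024 − 1)/(3.7 − 1) = 0.38.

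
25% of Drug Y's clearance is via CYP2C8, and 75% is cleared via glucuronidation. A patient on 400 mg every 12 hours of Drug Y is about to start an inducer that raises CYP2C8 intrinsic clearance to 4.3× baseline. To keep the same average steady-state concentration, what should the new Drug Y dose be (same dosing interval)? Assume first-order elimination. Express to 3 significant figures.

730 mg

The CYP2C8 pathway (25% of clearance) is boosted to 4.3× activity: 0.25 × 4.3 = 1.075.
Non-CYP routes (75%) are unchanged.
New clearance relative to baseline: 1.075 + 0.75 = 1.825.
Css,avg = (dose rate)/CL, so holding Css fixed requires dose ∝ CL: 400 × 1.825 = 730 mg.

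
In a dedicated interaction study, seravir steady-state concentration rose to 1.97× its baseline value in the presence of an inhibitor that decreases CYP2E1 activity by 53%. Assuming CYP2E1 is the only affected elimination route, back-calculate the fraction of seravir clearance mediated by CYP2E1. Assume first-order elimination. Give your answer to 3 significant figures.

Write x for the fraction cleared via CYP2E1. The observed steady-state concentration change means clearance fell to 1/1.97 = 0.5076 of baseline.
Only the CYP2E1 route changed, so 0.5076 = x·0.47 + (1 − x), giving x = 0.929.

0.929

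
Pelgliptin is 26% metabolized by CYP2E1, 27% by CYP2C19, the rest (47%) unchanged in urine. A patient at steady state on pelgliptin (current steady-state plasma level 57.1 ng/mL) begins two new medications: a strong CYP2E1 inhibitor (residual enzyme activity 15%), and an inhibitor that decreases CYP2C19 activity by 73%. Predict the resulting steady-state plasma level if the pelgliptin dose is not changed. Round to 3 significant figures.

98.1 ng/mL

The CYP2E1 pathway (26% of clearance) is reduced to 0.15× activity: 0.26 × 0.15 = 0.039.
The CYP2C19 pathway (27% of clearance) is reduced to 0.27× activity: 0.27 × 0.27 = 0.0729.
Non-CYP routes (47%) are unchanged.
New clearance relative to baseline: 0.039 + 0.0729 + 0.47 = 0.5819.
New steady-state plasma level = 57.1 / 0.5819 = 98.1 ng/mL (concentration scales inversely with clearance).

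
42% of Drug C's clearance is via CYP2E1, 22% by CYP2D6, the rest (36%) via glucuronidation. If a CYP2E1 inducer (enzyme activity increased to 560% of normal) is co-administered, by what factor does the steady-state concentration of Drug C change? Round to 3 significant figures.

0.341

The CYP2E1 pathway (42% of clearance) is boosted to 5.6× activity: 0.42 × 5.6 = 2.352.
CYP2D6 (22%) and the residual 36% are unaffected.
Relative clearance = 2.352 + 0.22 + 0.36 = 2.932.
Since steady-state concentration ∝ 1/CL, the ratio is 1 / 2.932 = 0.341.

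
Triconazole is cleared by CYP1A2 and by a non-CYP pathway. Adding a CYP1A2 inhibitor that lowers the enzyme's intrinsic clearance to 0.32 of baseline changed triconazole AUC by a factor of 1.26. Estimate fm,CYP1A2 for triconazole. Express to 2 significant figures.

Let x = fm,CYP1A2. Because AUC ∝ 1/CL, relative clearance fell to 1/1.26 = 0.7937.
Only the CYP1A2 route changed, so 0.7937 = x·0.32 + (1 − x), giving x = 0.30.

0.30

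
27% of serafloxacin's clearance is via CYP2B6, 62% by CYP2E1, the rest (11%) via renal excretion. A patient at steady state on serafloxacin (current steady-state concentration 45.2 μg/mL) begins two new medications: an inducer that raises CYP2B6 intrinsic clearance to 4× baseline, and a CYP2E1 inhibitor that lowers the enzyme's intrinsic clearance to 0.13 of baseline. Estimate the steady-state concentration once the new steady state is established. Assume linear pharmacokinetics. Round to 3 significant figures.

The CYP2B6 pathway (27% of clearance) rises to 4× activity: 0.27 × 4 = 1.08.
The CYP2E1 pathway (62% of clearance) drops to 0.13× activity: 0.62 × 0.13 = 0.0806.
The remaining 11% of clearance is unaffected.
CL_new/CL_old = 1.08 + 0.0806 + 0.11 = 1.2706.
Steady-state concentration ∝ 1/CL: new value = 45.2 / 1.2706 = 35.6 μg/mL.

35.6 μg/mL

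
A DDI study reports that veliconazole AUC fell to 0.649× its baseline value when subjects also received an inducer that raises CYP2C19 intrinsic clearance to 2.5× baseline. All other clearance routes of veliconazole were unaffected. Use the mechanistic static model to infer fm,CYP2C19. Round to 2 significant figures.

0.36

Write x for the fraction cleared via CYP2C19. The observed AUC change means clearance rose to 1/0.649 = 1.541 of baseline.
Only the CYP2C19 route changed, so 1.541 = x·2.5 + (1 − x), giving x = 0.36.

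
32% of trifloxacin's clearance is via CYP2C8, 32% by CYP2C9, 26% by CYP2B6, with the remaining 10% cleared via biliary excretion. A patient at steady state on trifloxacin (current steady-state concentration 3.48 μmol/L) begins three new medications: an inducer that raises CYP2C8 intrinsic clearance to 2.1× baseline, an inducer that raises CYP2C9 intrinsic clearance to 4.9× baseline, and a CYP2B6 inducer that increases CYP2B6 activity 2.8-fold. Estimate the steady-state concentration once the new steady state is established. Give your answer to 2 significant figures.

1.1 μmol/L

CYP2C8: 0.32 × 2.1 = 0.672
CYP2C9: 0.32 × 4.9 = 1.568
CYP2B6: 0.26 × 2.8 = 0.728
Other: 0.1 (unchanged)
Relative clearance = 0.672 + 1.568 + 0.728 + 0.1 = 3.068.
Steady-state concentration ∝ 1/CL: new value = 3.48 / 3.068 = 1.1 μmol/L.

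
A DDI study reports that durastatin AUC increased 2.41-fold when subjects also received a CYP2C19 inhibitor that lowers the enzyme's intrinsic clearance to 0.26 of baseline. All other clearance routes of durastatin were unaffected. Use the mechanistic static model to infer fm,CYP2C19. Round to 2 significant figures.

0.79

Let fm be the CYP2C19 fraction. New clearance relative to baseline = fm × 0.26 + (1 − fm).
AUC ratio = 1 / (new CL fraction), so new CL fraction = 1 / 2.41 = 0.4149.
fm × 0.26 + 1 − fm = 0.4149  ⇒  fm × (0.26 − 1) = −0.5851  ⇒  fm = 0.79.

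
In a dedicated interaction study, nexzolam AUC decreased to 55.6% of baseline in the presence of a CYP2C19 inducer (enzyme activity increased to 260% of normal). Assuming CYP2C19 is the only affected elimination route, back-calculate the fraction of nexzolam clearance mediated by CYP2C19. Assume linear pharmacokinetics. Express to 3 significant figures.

Call the CYP2C19 fraction fm. After the interaction, CL_new/CL_old = fm × 2.6 + (1 − fm).
AUC ratio = 1 / (new CL fraction), so new CL fraction = 1 / 0.556 = 1.799.
fm × 2.6 + 1 − fm = 1.799  ⇒  fm × (2.6 − 1) = 0.7986  ⇒  fm = 0.499.

0.499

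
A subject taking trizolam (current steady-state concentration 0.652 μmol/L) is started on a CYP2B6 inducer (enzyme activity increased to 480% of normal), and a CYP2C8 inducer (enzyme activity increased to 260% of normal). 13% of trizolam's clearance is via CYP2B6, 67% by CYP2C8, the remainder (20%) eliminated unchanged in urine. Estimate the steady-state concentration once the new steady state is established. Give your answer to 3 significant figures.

0.254 μmol/L

CYP2B6: 0.13 × 4.8 = 0.624
CYP2C8: 0.67 × 2.6 = 1.742
Other: 0.2 (unchanged)
Relative clearance = 0.624 + 1.742 + 0.2 = 2.566.
Steady-state concentration ∝ 1/CL: new value = 0.652 / 2.566 = 0.254 μmol/L.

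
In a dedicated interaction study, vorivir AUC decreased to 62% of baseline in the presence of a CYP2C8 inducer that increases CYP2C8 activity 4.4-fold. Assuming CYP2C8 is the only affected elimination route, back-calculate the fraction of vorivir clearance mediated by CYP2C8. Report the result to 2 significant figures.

0.18

Call the CYP2C8 fraction fm. After the interaction, CL_new/CL_old = fm × 4.4 + (1 − fm).
AUC ratio = 1 / (new CL fraction), so new CL fraction = 1 / 0.620 = 1.613.
fm × 4.4 + 1 − fm = 1.613  ⇒  fm × (4.4 − 1) = 0.6129  ⇒  fm = 0.18.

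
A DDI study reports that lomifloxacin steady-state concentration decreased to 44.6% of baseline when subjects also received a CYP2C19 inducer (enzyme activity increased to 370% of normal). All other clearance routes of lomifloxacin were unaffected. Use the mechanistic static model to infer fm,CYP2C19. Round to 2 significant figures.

0.46

CL'/CL = 1 / 0.446 = 2.242
3.7·fm + (1 − fm) = 2.242
fm = (2.242 − 1) / (3.7 − 1) = 0.46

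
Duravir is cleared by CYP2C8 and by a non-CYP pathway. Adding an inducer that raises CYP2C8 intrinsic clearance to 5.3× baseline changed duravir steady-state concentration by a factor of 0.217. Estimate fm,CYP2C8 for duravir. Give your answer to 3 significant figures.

0.839

Let fm be the CYP2C8 fraction. New clearance relative to baseline = fm × 5.3 + (1 − fm).
Steady-state concentration ratio = 1 / (new CL fraction), so new CL fraction = 1 / 0.217 = 4.608.
fm × 5.3 + 1 − fm = 4.608  ⇒  fm × (5.3 − 1) = 3.608  ⇒  fm = 0.839.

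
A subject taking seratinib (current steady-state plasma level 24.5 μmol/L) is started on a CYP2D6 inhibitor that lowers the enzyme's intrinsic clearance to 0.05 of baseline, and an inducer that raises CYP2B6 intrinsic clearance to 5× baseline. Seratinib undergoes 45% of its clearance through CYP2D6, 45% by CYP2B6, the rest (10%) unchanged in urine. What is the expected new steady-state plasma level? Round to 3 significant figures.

10.3 μmol/L

The CYP2D6 pathway (45% of clearance) drops to 0.05× activity: 0.45 × 0.05 = 0.0225.
The CYP2B6 pathway (45% of clearance) is boosted to 5× activity: 0.45 × 5 = 2.25.
Non-CYP routes (10%) are unchanged.
CL_new/CL_old = 0.0225 + 2.25 + 0.1 = 2.3725.
New steady-state plasma level = 24.5 / 2.3725 = 10.3 μmol/L (concentration scales inversely with clearance).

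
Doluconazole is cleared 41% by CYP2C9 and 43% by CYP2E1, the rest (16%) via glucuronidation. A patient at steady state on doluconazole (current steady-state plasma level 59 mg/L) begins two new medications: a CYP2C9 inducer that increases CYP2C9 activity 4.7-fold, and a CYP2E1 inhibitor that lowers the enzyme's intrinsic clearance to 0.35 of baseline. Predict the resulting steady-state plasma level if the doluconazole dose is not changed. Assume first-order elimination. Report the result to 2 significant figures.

26 mg/L

The CYP2C9 pathway (41% of clearance) rises to 4.7× activity: 0.41 × 4.7 = 1.927.
The CYP2E1 pathway (43% of clearance) is reduced to 0.35× activity: 0.43 × 0.35 = 0.1505.
The remaining 16% of clearance is unaffected.
Relative clearance = 1.927 + 0.1505 + 0.16 = 2.2375.
Steady-state plasma level ∝ 1/CL: new value = 59 / 2.2375 = 26 mg/L.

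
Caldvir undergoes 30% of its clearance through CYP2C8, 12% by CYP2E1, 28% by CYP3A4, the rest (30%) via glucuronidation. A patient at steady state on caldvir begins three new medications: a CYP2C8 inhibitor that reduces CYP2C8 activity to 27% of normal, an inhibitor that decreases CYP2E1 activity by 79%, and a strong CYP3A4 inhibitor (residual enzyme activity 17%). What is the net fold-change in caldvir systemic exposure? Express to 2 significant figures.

The CYP2C8 pathway (30% of clearance) falls to 0.27× activity: 0.3 × 0.27 = 0.081.
The CYP2E1 pathway (12% of clearance) is reduced to 0.21× activity: 0.12 × 0.21 = 0.0252.
The CYP3A4 pathway (28% of clearance) falls to 0.17× activity: 0.28 × 0.17 = 0.0476.
The remaining 30% of clearance is unaffected.
CL_new/CL_old = 0.081 + 0.0252 + 0.0476 + 0.3 = 0.4538.
Because systemic exposure varies inversely with clearance, the combined effect is 1 / 0.4538 = 2.2.

2.2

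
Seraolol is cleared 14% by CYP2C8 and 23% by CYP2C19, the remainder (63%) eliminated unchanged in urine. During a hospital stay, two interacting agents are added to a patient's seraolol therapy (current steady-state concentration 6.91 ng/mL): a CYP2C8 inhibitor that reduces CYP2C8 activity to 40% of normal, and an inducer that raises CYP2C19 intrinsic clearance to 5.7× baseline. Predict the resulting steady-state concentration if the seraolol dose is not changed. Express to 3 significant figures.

3.46 ng/mL

The CYP2C8 pathway (14% of clearance) is reduced to 0.4× activity: 0.14 × 0.4 = 0.056.
The CYP2C19 pathway (23% of clearance) rises to 5.7× activity: 0.23 × 5.7 = 1.311.
The remaining 63% of clearance is unaffected.
CL_new/CL_old = 0.056 + 1.311 + 0.63 = 1.997.
Dividing the baseline by the relative clearance: 6.91 / 1.997 = 3.46 ng/mL.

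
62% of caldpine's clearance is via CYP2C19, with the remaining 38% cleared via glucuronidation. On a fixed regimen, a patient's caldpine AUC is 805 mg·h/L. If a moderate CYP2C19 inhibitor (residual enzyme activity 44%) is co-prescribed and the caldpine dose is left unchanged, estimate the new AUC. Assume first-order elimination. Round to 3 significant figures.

CYP2C19: 0.62 × 0.44 = 0.2728
Other: 0.38 (unchanged)
Relative clearance = 0.2728 + 0.38 = 0.6528.
New AUC = baseline ÷ relative clearance = 805 / 0.6528 = 1.23 × 10³ mg·h/L.

1.23 × 10³ mg·h/L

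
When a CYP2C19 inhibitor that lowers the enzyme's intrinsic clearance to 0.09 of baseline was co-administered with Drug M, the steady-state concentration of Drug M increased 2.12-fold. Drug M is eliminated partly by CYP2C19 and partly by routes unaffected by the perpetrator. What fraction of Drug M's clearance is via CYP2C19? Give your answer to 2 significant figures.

Write x for the fraction cleared via CYP2C19. The observed steady-state concentration change means clearance fell to 1/2.12 = 0.4717 of baseline.
Setting x·0.09 + (1 − x) = 0.4717 and solving: x = (0.4717 − 1)/(0.09 − 1) = 0.58.

0.58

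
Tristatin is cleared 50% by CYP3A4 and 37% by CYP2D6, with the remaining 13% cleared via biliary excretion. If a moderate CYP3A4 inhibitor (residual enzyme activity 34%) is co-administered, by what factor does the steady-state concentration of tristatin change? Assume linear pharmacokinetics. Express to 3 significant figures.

1.49

CYP3A4: 0.5 × 0.34 = 0.17
CYP2D6: 0.37 (unchanged)
Other: 0.13 (unchanged)
Relative clearance = 0.17 + 0.37 + 0.13 = 0.67.
Steady-state concentration is inversely proportional to clearance, so the fold-change is 1 / 0.67 = 1.49.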